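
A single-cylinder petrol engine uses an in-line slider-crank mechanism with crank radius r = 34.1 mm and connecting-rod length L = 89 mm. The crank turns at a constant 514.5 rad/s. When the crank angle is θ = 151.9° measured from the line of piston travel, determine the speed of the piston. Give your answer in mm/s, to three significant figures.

5420

ω = 514.5 rad/s
For an in-line slider-crank, x = r cosθ + √(L² − r² sin²θ), so v = −rω sinθ·[1 + r cosθ/√(L² − r² sin²θ)].
With r = 0.0341 m, L = 0.089 m, θ = 151.9°: √(L² − r² sin²θ) = 0.087539 m.
v = −0.0341·514.5·0.47101·[1 + 0.0341·-0.88213/0.087539] = -5.424 m/s.
|v| = 5.424 m/s = 5424 mm/s.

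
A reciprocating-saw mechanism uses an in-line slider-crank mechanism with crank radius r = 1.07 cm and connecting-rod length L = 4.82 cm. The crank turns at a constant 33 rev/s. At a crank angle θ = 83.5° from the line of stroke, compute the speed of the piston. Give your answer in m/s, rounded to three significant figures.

ω = 2π·33 = 207.3 rad/s
For an in-line slider-crank, x = r cosθ + √(L² − r² sin²θ), so v = −rω sinθ·[1 + r cosθ/√(L² − r² sin²θ)].
With r = 0.0107 m, L = 0.0482 m, θ = 83.5°: √(L² − r² sin²θ) = 0.047013 m.
v = −0.0107·207.3·0.99357·[1 + 0.0107·0.11320/0.047013] = -2.2611 m/s.
|v| = 2.2611 m/s.

2.26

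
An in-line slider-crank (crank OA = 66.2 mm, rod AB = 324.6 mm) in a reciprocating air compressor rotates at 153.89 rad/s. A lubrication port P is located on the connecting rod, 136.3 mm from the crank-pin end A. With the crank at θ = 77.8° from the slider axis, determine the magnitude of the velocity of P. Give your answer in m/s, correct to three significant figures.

10.2

ω = 153.9 rad/s.  Crank-pin speed |V_A| = rω = 10.188 m/s, perpendicular to OA.
Rod angle: sinφ = −(r/L) sinθ ⇒ φ = -11.498°; ω_rod = −rω cosθ/√(L²−r²sin²θ) = -6.7682 rad/s.
V_P = V_A + ω_rod × AP, with AP = 0.1363 m along the rod.
Components: V_Px = −rω sinθ − a·ω_rod·sinφ = -10.141 m/s;  V_Py = rω cosθ + a·ω_rod·cosφ = +1.2489 m/s.
|V_P| = √(V_Px² + V_Py²) = 10.218 m/s.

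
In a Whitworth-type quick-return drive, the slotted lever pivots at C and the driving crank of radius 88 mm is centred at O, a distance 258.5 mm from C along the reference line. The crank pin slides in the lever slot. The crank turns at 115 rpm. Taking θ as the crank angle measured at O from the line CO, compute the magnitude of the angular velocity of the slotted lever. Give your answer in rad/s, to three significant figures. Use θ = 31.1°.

2.89

ω = 12.04 rad/s (from 115 rpm).
Crank pin A relative to C: A = (d + r cosθ, r sinθ); lever angle φ = atan2(r sinθ, d + r cosθ).
Differentiating tanφ: φ̇ = rω(d cosθ + r)/(d² + r² + 2dr cosθ).
d² + r² + 2dr cosθ = |CA|² = 0.113523 m²;  d cosθ + r = +0.30935 m.
|ω_lever| = |0.088·12.04·+0.30935| / 0.113523 = 2.8878 rad/s.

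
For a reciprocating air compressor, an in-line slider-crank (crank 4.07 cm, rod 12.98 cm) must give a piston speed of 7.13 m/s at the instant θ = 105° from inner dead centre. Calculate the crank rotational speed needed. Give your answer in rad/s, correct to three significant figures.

For an in-line slider-crank, |v_piston| = rω|sinθ|·[1 + r cosθ/√(L² − r² sin²θ)].
With r = 0.0407 m, L = 0.1298 m, θ = 105°: the bracketed kinematic factor |dx/dθ| = 0.035965 m.
ω = v/|dx/dθ| = 7.13/0.035965 = 198.25 rad/s.

198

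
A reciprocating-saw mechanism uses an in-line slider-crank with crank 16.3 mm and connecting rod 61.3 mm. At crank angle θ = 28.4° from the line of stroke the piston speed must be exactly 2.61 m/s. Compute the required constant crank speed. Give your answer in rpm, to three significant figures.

For an in-line slider-crank, |v_piston| = rω|sinθ|·[1 + r cosθ/√(L² − r² sin²θ)].
With r = 0.0163 m, L = 0.0613 m, θ = 28.4°: the bracketed kinematic factor |dx/dθ| = 0.0095807 m.
ω = v/|dx/dθ| = 2.61/0.0095807 = 272.42 rad/s.
N = 60ω/(2π) = 2601.4 rpm.

2600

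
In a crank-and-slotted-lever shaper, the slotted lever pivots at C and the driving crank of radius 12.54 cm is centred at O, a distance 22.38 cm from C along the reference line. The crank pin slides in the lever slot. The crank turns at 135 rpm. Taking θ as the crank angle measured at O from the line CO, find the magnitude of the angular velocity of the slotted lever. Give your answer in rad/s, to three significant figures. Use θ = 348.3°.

5.06

ω = 14.14 rad/s (from 135 rpm).
Crank pin A relative to C: A = (d + r cosθ, r sinθ); lever angle φ = atan2(r sinθ, d + r cosθ).
Differentiating tanφ: φ̇ = rω(d cosθ + r)/(d² + r² + 2dr cosθ).
d² + r² + 2dr cosθ = |CA|² = 0.120774 m²;  d cosθ + r = +0.34455 m.
|ω_lever| = |0.1254·14.14·+0.34455| / 0.120774 = 5.0575 rad/s.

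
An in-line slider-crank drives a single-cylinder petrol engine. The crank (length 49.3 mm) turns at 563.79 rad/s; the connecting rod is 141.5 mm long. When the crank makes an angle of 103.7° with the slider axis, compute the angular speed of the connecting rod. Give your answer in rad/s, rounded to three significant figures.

49.4

ω = 563.8 rad/s
The rod makes angle φ with the slider axis where L sinφ = r sinθ; differentiating, L cosφ·φ̇ = r ω cosθ.
L cosφ = √(L² − r² sin²θ) = 0.13315 m.
|ω_rod| = r ω |cosθ| / √(L² − r² sin²θ) = 0.0493·563.8·0.23684/0.13315 = 49.441 rad/s.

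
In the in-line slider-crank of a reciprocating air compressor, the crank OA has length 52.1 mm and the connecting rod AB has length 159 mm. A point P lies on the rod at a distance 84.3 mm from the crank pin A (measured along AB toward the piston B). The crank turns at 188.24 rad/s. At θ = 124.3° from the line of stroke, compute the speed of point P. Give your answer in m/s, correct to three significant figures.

7.73

ω = 188.2 rad/s.  Crank-pin speed |V_A| = rω = 9.8073 m/s, perpendicular to OA.
Rod angle: sinφ = −(r/L) sinθ ⇒ φ = -15.705°; ω_rod = −rω cosθ/√(L²−r²sin²θ) = +36.107 rad/s.
V_P = V_A + ω_rod × AP, with AP = 0.0843 m along the rod.
Components: V_Px = −rω sinθ − a·ω_rod·sinφ = -7.2779 m/s;  V_Py = rω cosθ + a·ω_rod·cosφ = -2.5965 m/s.
|V_P| = √(V_Px² + V_Py²) = 7.7272 m/s.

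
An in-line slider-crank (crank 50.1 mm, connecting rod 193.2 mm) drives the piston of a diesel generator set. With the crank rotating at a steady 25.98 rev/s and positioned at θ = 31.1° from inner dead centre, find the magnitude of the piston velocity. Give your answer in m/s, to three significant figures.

5.17

ω = 2π·26 = 163.2 rad/s
For an in-line slider-crank, x = r cosθ + √(L² − r² sin²θ), so v = −rω sinθ·[1 + r cosθ/√(L² − r² sin²θ)].
With r = 0.0501 m, L = 0.1932 m, θ = 31.1°: √(L² − r² sin²θ) = 0.19146 m.
v = −0.0501·163.2·0.51653·[1 + 0.0501·0.85627/0.19146] = -5.1708 m/s.
|v| = 5.1708 m/s.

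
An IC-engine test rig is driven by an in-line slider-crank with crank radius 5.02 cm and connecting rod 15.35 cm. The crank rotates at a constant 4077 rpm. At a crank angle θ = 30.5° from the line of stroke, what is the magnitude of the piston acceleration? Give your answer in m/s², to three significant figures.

ω = 2π·4077/60 = 426.9 rad/s
x(θ) = r cosθ + √(L² − r² sin²θ); with ω constant, a = ω²·d²x/dθ².
d²x/dθ² = −r cosθ − r²(cos2θ)/√u − r⁴ sin²2θ/(4u^{3/2}),  u = L² − r² sin²θ = 0.0229131 m².
Substituting r = 0.0502 m, L = 0.1535 m, θ = 30.5°: d²x/dθ² = -0.051675 m.
a = ω²·d²x/dθ² = (426.9)²·(-0.051675) = -9419.3 m/s²;  |a| = 9419.3 m/s².

9420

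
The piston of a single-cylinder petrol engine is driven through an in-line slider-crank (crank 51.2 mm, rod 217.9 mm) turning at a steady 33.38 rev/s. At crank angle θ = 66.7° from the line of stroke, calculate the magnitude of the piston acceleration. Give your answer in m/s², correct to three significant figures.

523

ω = 2π·33.4 = 209.7 rad/s
x(θ) = r cosθ + √(L² − r² sin²θ); with ω constant, a = ω²·d²x/dθ².
d²x/dθ² = −r cosθ − r²(cos2θ)/√u − r⁴ sin²2θ/(4u^{3/2}),  u = L² − r² sin²θ = 0.0452691 m².
Substituting r = 0.0512 m, L = 0.2179 m, θ = 66.7°: d²x/dθ² = -0.011881 m.
a = ω²·d²x/dθ² = (209.7)²·(-0.011881) = -522.6 m/s²;  |a| = 522.6 m/s².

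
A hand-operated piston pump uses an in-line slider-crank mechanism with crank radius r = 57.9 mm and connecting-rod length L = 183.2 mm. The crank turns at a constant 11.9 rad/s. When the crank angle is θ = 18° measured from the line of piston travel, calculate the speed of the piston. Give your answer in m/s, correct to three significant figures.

ω = 11.9 rad/s
For an in-line slider-crank, x = r cosθ + √(L² − r² sin²θ), so v = −rω sinθ·[1 + r cosθ/√(L² − r² sin²θ)].
With r = 0.0579 m, L = 0.1832 m, θ = 18°: √(L² − r² sin²θ) = 0.18232 m.
v = −0.0579·11.9·0.30902·[1 + 0.0579·0.95106/0.18232] = -0.27722 m/s.
|v| = 0.27722 m/s.

0.277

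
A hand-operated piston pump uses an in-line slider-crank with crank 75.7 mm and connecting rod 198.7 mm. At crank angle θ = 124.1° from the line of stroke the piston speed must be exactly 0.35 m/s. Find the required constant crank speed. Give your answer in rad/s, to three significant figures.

For an in-line slider-crank, |v_piston| = rω|sinθ|·[1 + r cosθ/√(L² − r² sin²θ)].
With r = 0.0757 m, L = 0.1987 m, θ = 124.1°: the bracketed kinematic factor |dx/dθ| = 0.048575 m.
ω = v/|dx/dθ| = 0.35/0.048575 = 7.2054 rad/s.

7.21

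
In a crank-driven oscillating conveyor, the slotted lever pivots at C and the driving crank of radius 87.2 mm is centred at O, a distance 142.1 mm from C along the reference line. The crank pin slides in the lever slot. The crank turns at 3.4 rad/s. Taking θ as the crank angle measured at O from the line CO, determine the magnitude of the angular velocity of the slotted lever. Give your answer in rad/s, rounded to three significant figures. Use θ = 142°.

0.888

ω = 3.4 rad/s
Crank pin A relative to C: A = (d + r cosθ, r sinθ); lever angle φ = atan2(r sinθ, d + r cosθ).
Differentiating tanφ: φ̇ = rω(d cosθ + r)/(d² + r² + 2dr cosθ).
d² + r² + 2dr cosθ = |CA|² = 0.00826758 m²;  d cosθ + r = -0.024776 m.
|ω_lever| = |0.0872·3.4·-0.024776| / 0.00826758 = 0.88849 rad/s.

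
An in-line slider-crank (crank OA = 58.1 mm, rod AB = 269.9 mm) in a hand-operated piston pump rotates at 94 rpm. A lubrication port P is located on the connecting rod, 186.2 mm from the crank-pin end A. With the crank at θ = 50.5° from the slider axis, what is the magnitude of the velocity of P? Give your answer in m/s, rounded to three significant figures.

ω = 9.844 rad/s.  Crank-pin speed |V_A| = rω = 0.57192 m/s, perpendicular to OA.
Rod angle: sinφ = −(r/L) sinθ ⇒ φ = -9.561°; ω_rod = −rω cosθ/√(L²−r²sin²θ) = -1.3668 rad/s.
V_P = V_A + ω_rod × AP, with AP = 0.1862 m along the rod.
Components: V_Px = −rω sinθ − a·ω_rod·sinφ = -0.48358 m/s;  V_Py = rω cosθ + a·ω_rod·cosφ = +0.11281 m/s.
|V_P| = √(V_Px² + V_Py²) = 0.49656 m/s.

0.497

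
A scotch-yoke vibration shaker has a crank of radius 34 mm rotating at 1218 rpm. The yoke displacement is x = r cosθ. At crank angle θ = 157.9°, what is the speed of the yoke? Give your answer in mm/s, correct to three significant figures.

1630

ω = 127.5 rad/s (from 1218 rpm).
x = r cosθ ⇒ ẋ = −rω sinθ.
|v| = rω|sinθ| = 0.034·127.5·|sin 157.9°| = 1.6316 m/s = 1631.6 mm/s.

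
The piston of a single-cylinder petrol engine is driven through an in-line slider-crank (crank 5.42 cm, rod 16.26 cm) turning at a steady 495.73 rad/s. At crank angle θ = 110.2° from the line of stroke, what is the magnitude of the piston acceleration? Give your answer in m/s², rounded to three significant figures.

8100

ω = 495.7 rad/s
x(θ) = r cosθ + √(L² − r² sin²θ); with ω constant, a = ω²·d²x/dθ².
d²x/dθ² = −r cosθ − r²(cos2θ)/√u − r⁴ sin²2θ/(4u^{3/2}),  u = L² − r² sin²θ = 0.0238514 m².
Substituting r = 0.0542 m, L = 0.1626 m, θ = 110.2°: d²x/dθ² = +0.032955 m.
a = ω²·d²x/dθ² = (495.7)²·(+0.032955) = +8098.5 m/s²;  |a| = 8098.5 m/s².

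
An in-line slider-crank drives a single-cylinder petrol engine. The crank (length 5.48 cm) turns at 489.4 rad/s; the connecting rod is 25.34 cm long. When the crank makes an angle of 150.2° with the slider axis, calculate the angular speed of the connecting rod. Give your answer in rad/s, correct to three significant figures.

92.4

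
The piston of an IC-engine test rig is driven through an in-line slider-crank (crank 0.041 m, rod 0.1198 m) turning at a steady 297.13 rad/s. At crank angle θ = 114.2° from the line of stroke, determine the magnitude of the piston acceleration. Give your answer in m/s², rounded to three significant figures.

2330

ω = 297.1 rad/s
x(θ) = r cosθ + √(L² − r² sin²θ); with ω constant, a = ω²·d²x/dθ².
d²x/dθ² = −r cosθ − r²(cos2θ)/√u − r⁴ sin²2θ/(4u^{3/2}),  u = L² − r² sin²θ = 0.0129535 m².
Substituting r = 0.041 m, L = 0.1198 m, θ = 114.2°: d²x/dθ² = +0.026345 m.
a = ω²·d²x/dθ² = (297.1)²·(+0.026345) = +2325.9 m/s²;  |a| = 2325.9 m/s².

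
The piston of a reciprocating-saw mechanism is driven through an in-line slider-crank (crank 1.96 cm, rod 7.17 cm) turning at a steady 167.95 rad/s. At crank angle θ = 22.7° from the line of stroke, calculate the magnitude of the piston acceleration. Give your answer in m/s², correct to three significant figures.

ω = 167.9 rad/s
x(θ) = r cosθ + √(L² − r² sin²θ); with ω constant, a = ω²·d²x/dθ².
d²x/dθ² = −r cosθ − r²(cos2θ)/√u − r⁴ sin²2θ/(4u^{3/2}),  u = L² − r² sin²θ = 0.00508368 m².
Substituting r = 0.0196 m, L = 0.0717 m, θ = 22.7°: d²x/dθ² = -0.021917 m.
a = ω²·d²x/dθ² = (167.9)²·(-0.021917) = -618.2 m/s²;  |a| = 618.2 m/s².

618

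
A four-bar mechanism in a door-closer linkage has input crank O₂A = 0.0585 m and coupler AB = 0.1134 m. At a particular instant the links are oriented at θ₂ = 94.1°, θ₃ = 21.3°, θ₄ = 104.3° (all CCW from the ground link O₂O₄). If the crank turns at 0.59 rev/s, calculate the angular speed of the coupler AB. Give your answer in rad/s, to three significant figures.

ω₂ = 3.707 rad/s (from 0.59 rev/s).
Differentiating the loop-closure r₂e^{iθ₂}+r₃e^{iθ₃}=r₁+r₄e^{iθ₄} gives r₂ω₂e^{iθ₂}+r₃ω₃e^{iθ₃}=r₄ω₄e^{iθ₄}.
Eliminating the other unknown: ω₃ = r₂ω₂ sin(θ₄−θ₂) / [r₃ sin(θ₃−θ₄)].
Numerator sine = +0.17708; denominator sine = -0.99255.
Result = 0.0585·3.707·(+0.17708) / (0.1134·(-0.99255)) = -0.3412 rad/s; magnitude 0.3412 rad/s.

0.341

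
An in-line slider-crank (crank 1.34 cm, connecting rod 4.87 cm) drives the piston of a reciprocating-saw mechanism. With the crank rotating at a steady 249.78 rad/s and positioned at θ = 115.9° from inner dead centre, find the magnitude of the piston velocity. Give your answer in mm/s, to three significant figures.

2640

ω = 249.8 rad/s
For an in-line slider-crank, x = r cosθ + √(L² − r² sin²θ), so v = −rω sinθ·[1 + r cosθ/√(L² − r² sin²θ)].
With r = 0.0134 m, L = 0.0487 m, θ = 115.9°: √(L² − r² sin²θ) = 0.047185 m.
v = −0.0134·249.8·0.89956·[1 + 0.0134·-0.43680/0.047185] = -2.6374 m/s.
|v| = 2.6374 m/s = 2637.4 mm/s.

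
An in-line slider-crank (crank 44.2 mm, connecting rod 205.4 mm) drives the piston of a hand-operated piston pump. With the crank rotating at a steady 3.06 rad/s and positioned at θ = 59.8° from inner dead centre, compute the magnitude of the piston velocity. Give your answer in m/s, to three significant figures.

0.130

ω = 3.06 rad/s
For an in-line slider-crank, x = r cosθ + √(L² − r² sin²θ), so v = −rω sinθ·[1 + r cosθ/√(L² − r² sin²θ)].
With r = 0.0442 m, L = 0.2054 m, θ = 59.8°: √(L² − r² sin²θ) = 0.20182 m.
v = −0.0442·3.06·0.86427·[1 + 0.0442·0.50302/0.20182] = -0.12977 m/s.
|v| = 0.12977 m/s.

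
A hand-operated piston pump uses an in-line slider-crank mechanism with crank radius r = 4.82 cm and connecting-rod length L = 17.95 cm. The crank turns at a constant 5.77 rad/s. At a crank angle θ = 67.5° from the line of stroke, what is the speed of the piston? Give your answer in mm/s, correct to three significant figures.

284

ω = 5.77 rad/s
For an in-line slider-crank, x = r cosθ + √(L² − r² sin²θ), so v = −rω sinθ·[1 + r cosθ/√(L² − r² sin²θ)].
With r = 0.0482 m, L = 0.1795 m, θ = 67.5°: √(L² − r² sin²θ) = 0.17389 m.
v = −0.0482·5.77·0.92388·[1 + 0.0482·0.38268/0.17389] = -0.2842 m/s.
|v| = 0.2842 m/s = 284.2 mm/s.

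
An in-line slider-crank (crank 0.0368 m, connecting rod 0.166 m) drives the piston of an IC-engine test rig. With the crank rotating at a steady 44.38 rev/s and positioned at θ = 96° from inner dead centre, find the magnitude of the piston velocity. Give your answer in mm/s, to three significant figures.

9960

ω = 2π·44.4 = 278.8 rad/s
For an in-line slider-crank, x = r cosθ + √(L² − r² sin²θ), so v = −rω sinθ·[1 + r cosθ/√(L² − r² sin²θ)].
With r = 0.0368 m, L = 0.166 m, θ = 96°: √(L² − r² sin²θ) = 0.16192 m.
v = −0.0368·278.8·0.99452·[1 + 0.0368·-0.10453/0.16192] = -9.9629 m/s.
|v| = 9.9629 m/s = 9962.9 mm/s.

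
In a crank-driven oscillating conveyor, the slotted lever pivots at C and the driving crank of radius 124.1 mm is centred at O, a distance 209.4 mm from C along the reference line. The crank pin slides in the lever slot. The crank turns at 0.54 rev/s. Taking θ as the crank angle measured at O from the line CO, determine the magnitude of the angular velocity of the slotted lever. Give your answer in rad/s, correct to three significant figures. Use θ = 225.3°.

ω = 3.393 rad/s (from 0.54 rev/s).
Crank pin A relative to C: A = (d + r cosθ, r sinθ); lever angle φ = atan2(r sinθ, d + r cosθ).
Differentiating tanφ: φ̇ = rω(d cosθ + r)/(d² + r² + 2dr cosθ).
d² + r² + 2dr cosθ = |CA|² = 0.0226916 m²;  d cosθ + r = -0.023191 m.
|ω_lever| = |0.1241·3.393·-0.023191| / 0.0226916 = 0.43033 rad/s.

0.430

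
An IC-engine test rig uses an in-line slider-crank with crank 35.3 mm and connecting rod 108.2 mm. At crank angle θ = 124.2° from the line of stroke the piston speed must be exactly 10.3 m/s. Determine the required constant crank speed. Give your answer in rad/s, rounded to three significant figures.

For an in-line slider-crank, |v_piston| = rω|sinθ|·[1 + r cosθ/√(L² − r² sin²θ)].
With r = 0.0353 m, L = 0.1082 m, θ = 124.2°: the bracketed kinematic factor |dx/dθ| = 0.023636 m.
ω = v/|dx/dθ| = 10.3/0.023636 = 435.78 rad/s.

436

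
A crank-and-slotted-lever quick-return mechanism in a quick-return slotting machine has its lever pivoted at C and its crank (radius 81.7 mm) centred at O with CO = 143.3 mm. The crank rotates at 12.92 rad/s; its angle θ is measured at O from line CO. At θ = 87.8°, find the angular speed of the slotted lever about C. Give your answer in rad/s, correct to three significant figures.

3.27

ω = 12.92 rad/s
Crank pin A relative to C: A = (d + r cosθ, r sinθ); lever angle φ = atan2(r sinθ, d + r cosθ).
Differentiating tanφ: φ̇ = rω(d cosθ + r)/(d² + r² + 2dr cosθ).
d² + r² + 2dr cosθ = |CA|² = 0.0281086 m²;  d cosθ + r = +0.087201 m.
|ω_lever| = |0.0817·12.92·+0.087201| / 0.0281086 = 3.2747 rad/s.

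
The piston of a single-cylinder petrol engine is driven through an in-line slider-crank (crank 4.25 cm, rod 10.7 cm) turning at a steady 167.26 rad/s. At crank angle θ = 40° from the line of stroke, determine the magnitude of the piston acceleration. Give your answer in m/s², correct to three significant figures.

1020

ω = 167.3 rad/s
x(θ) = r cosθ + √(L² − r² sin²θ); with ω constant, a = ω²·d²x/dθ².
d²x/dθ² = −r cosθ − r²(cos2θ)/√u − r⁴ sin²2θ/(4u^{3/2}),  u = L² − r² sin²θ = 0.0107027 m².
Substituting r = 0.0425 m, L = 0.107 m, θ = 40°: d²x/dθ² = -0.036303 m.
a = ω²·d²x/dθ² = (167.3)²·(-0.036303) = -1015.6 m/s²;  |a| = 1015.6 m/s².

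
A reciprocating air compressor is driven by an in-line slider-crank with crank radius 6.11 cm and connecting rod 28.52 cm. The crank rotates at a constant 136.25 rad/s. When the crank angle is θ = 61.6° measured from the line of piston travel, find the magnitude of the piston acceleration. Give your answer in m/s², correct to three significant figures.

ω = 136.2 rad/s
x(θ) = r cosθ + √(L² − r² sin²θ); with ω constant, a = ω²·d²x/dθ².
d²x/dθ² = −r cosθ − r²(cos2θ)/√u − r⁴ sin²2θ/(4u^{3/2}),  u = L² − r² sin²θ = 0.0784504 m².
Substituting r = 0.0611 m, L = 0.2852 m, θ = 61.6°: d²x/dθ² = -0.021873 m.
a = ω²·d²x/dθ² = (136.2)²·(-0.021873) = -406.06 m/s²;  |a| = 406.06 m/s².

406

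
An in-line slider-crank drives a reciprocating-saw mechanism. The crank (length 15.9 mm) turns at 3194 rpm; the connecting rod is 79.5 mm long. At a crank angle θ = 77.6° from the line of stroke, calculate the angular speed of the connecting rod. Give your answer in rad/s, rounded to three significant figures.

ω = 334.5 rad/s (converted from 3194 rpm).
The rod makes angle φ with the slider axis where L sinφ = r sinθ; differentiating, L cosφ·φ̇ = r ω cosθ.
L cosφ = √(L² − r² sin²θ) = 0.077969 m.
|ω_rod| = r ω |cosθ| / √(L² − r² sin²θ) = 0.0159·334.5·0.21474/0.077969 = 14.647 rad/s.

14.6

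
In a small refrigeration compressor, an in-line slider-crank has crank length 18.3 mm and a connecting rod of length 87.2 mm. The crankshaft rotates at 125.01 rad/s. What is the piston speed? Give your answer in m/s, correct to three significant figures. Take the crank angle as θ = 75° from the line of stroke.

2.33

ω = 125 rad/s
For an in-line slider-crank, x = r cosθ + √(L² − r² sin²θ), so v = −rω sinθ·[1 + r cosθ/√(L² − r² sin²θ)].
With r = 0.0183 m, L = 0.0872 m, θ = 75°: √(L² − r² sin²θ) = 0.08539 m.
v = −0.0183·125·0.96593·[1 + 0.0183·0.25882/0.08539] = -2.3323 m/s.
|v| = 2.3323 m/s.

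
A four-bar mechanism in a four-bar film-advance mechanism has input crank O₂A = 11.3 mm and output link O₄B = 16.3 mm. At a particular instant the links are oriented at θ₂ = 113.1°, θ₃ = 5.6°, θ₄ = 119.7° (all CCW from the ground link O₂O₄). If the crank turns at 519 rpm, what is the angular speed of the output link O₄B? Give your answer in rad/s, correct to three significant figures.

39.4

ω₂ = 54.35 rad/s (from 519 rpm).
Differentiating the loop-closure r₂e^{iθ₂}+r₃e^{iθ₃}=r₁+r₄e^{iθ₄} gives r₂ω₂e^{iθ₂}+r₃ω₃e^{iθ₃}=r₄ω₄e^{iθ₄}.
Eliminating the other unknown: ω₄ = r₂ω₂ sin(θ₂−θ₃) / [r₄ sin(θ₄−θ₃)].
Numerator sine = +0.95372; denominator sine = +0.91283.
Result = 0.0113·54.35·(+0.95372) / (0.0163·(+0.91283)) = +39.365 rad/s; magnitude 39.365 rad/s.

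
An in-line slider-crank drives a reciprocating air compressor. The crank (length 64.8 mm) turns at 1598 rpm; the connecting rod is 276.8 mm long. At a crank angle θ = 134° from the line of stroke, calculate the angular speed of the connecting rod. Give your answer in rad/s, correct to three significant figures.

ω = 167.3 rad/s (converted from 1598 rpm).
The rod makes angle φ with the slider axis where L sinφ = r sinθ; differentiating, L cosφ·φ̇ = r ω cosθ.
L cosφ = √(L² − r² sin²θ) = 0.27285 m.
|ω_rod| = r ω |cosθ| / √(L² − r² sin²θ) = 0.0648·167.3·0.69466/0.27285 = 27.608 rad/s.

27.6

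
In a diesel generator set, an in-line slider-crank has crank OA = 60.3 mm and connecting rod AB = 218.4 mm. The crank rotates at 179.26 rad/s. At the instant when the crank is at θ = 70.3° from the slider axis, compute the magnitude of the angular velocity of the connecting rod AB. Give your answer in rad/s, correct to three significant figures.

17.3

ω = 179.3 rad/s
The rod makes angle φ with the slider axis where L sinφ = r sinθ; differentiating, L cosφ·φ̇ = r ω cosθ.
L cosφ = √(L² − r² sin²θ) = 0.21089 m.
|ω_rod| = r ω |cosθ| / √(L² − r² sin²θ) = 0.0603·179.3·0.33710/0.21089 = 17.278 rad/s.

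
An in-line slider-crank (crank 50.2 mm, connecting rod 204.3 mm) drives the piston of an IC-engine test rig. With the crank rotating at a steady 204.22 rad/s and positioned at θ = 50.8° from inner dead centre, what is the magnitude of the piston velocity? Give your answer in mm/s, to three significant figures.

ω = 204.2 rad/s
For an in-line slider-crank, x = r cosθ + √(L² − r² sin²θ), so v = −rω sinθ·[1 + r cosθ/√(L² − r² sin²θ)].
With r = 0.0502 m, L = 0.2043 m, θ = 50.8°: √(L² − r² sin²θ) = 0.20056 m.
v = −0.0502·204.2·0.77494·[1 + 0.0502·0.63203/0.20056] = -9.2014 m/s.
|v| = 9.2014 m/s = 9201.4 mm/s.

9200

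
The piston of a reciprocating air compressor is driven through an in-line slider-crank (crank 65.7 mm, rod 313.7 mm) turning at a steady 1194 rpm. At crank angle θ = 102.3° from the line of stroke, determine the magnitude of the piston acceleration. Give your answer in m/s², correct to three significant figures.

ω = 2π·1194/60 = 125 rad/s
x(θ) = r cosθ + √(L² − r² sin²θ); with ω constant, a = ω²·d²x/dθ².
d²x/dθ² = −r cosθ − r²(cos2θ)/√u − r⁴ sin²2θ/(4u^{3/2}),  u = L² − r² sin²θ = 0.0942871 m².
Substituting r = 0.0657 m, L = 0.3137 m, θ = 102.3°: d²x/dθ² = +0.02675 m.
a = ω²·d²x/dθ² = (125)²·(+0.02675) = +418.2 m/s²;  |a| = 418.2 m/s².

418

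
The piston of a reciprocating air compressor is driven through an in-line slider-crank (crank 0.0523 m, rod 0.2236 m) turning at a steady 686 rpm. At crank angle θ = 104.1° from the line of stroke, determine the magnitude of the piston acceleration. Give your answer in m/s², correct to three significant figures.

123

ω = 2π·686/60 = 71.84 rad/s
x(θ) = r cosθ + √(L² − r² sin²θ); with ω constant, a = ω²·d²x/dθ².
d²x/dθ² = −r cosθ − r²(cos2θ)/√u − r⁴ sin²2θ/(4u^{3/2}),  u = L² − r² sin²θ = 0.047424 m².
Substituting r = 0.0523 m, L = 0.2236 m, θ = 104.1°: d²x/dθ² = +0.02377 m.
a = ω²·d²x/dθ² = (71.84)²·(+0.02377) = +122.67 m/s²;  |a| = 122.67 m/s².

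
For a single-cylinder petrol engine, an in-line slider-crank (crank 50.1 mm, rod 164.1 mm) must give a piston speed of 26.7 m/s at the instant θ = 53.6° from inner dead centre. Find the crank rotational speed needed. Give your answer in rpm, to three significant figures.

For an in-line slider-crank, |v_piston| = rω|sinθ|·[1 + r cosθ/√(L² − r² sin²θ)].
With r = 0.0501 m, L = 0.1641 m, θ = 53.6°: the bracketed kinematic factor |dx/dθ| = 0.047862 m.
ω = v/|dx/dθ| = 26.7/0.047862 = 557.85 rad/s.
N = 60ω/(2π) = 5327.1 rpm.

5330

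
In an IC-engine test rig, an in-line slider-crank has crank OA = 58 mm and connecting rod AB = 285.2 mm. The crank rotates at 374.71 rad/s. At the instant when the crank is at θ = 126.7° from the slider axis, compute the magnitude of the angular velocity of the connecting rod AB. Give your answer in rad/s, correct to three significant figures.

46.2

ω = 374.7 rad/s
The rod makes angle φ with the slider axis where L sinφ = r sinθ; differentiating, L cosφ·φ̇ = r ω cosθ.
L cosφ = √(L² − r² sin²θ) = 0.28138 m.
|ω_rod| = r ω |cosθ| / √(L² − r² sin²θ) = 0.058·374.7·0.59763/0.28138 = 46.159 rad/s.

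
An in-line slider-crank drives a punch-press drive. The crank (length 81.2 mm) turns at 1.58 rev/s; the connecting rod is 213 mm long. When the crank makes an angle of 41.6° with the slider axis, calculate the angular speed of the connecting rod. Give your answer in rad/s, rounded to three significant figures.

ω = 9.927 rad/s (converted from 1.58 rev/s).
The rod makes angle φ with the slider axis where L sinφ = r sinθ; differentiating, L cosφ·φ̇ = r ω cosθ.
L cosφ = √(L² − r² sin²θ) = 0.20606 m.
|ω_rod| = r ω |cosθ| / √(L² − r² sin²θ) = 0.0812·9.927·0.74780/0.20606 = 2.9253 rad/s.

2.93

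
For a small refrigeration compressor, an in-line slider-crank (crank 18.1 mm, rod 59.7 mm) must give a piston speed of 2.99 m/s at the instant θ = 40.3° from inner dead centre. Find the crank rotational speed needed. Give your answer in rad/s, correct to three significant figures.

For an in-line slider-crank, |v_piston| = rω|sinθ|·[1 + r cosθ/√(L² − r² sin²θ)].
With r = 0.0181 m, L = 0.0597 m, θ = 40.3°: the bracketed kinematic factor |dx/dθ| = 0.014467 m.
ω = v/|dx/dθ| = 2.99/0.014467 = 206.67 rad/s.

207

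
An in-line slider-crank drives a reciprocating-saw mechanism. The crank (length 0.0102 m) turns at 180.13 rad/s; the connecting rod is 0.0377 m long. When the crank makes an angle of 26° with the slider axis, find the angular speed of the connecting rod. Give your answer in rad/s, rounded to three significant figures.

44.1

ω = 180.1 rad/s
The rod makes angle φ with the slider axis where L sinφ = r sinθ; differentiating, L cosφ·φ̇ = r ω cosθ.
L cosφ = √(L² − r² sin²θ) = 0.037434 m.
|ω_rod| = r ω |cosθ| / √(L² − r² sin²θ) = 0.0102·180.1·0.89879/0.037434 = 44.114 rad/s.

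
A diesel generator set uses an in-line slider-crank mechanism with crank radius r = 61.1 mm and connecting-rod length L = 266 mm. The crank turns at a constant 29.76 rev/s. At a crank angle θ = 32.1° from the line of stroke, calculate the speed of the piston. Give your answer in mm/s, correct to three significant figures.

ω = 2π·29.8 = 187 rad/s
For an in-line slider-crank, x = r cosθ + √(L² − r² sin²θ), so v = −rω sinθ·[1 + r cosθ/√(L² − r² sin²θ)].
With r = 0.0611 m, L = 0.266 m, θ = 32.1°: √(L² − r² sin²θ) = 0.26401 m.
v = −0.0611·187·0.53140·[1 + 0.0611·0.84712/0.26401] = -7.2615 m/s.
|v| = 7.2615 m/s = 7261.5 mm/s.

7260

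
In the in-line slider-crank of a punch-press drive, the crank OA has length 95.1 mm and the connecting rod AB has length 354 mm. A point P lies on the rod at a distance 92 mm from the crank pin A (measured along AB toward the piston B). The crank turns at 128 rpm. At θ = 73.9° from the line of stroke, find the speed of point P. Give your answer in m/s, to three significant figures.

1.28

ω = 13.4 rad/s.  Crank-pin speed |V_A| = rω = 1.2747 m/s, perpendicular to OA.
Rod angle: sinφ = −(r/L) sinθ ⇒ φ = -14.958°; ω_rod = −rω cosθ/√(L²−r²sin²θ) = -1.0336 rad/s.
V_P = V_A + ω_rod × AP, with AP = 0.092 m along the rod.
Components: V_Px = −rω sinθ − a·ω_rod·sinφ = -1.2493 m/s;  V_Py = rω cosθ + a·ω_rod·cosφ = +0.26163 m/s.
|V_P| = √(V_Px² + V_Py²) = 1.2764 m/s.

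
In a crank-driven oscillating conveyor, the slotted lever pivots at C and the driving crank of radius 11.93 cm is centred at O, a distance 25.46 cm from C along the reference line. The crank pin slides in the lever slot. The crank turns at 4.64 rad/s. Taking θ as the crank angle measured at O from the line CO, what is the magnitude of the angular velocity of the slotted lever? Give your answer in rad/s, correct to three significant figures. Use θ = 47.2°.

1.34

ω = 4.64 rad/s
Crank pin A relative to C: A = (d + r cosθ, r sinθ); lever angle φ = atan2(r sinθ, d + r cosθ).
Differentiating tanφ: φ̇ = rω(d cosθ + r)/(d² + r² + 2dr cosθ).
d² + r² + 2dr cosθ = |CA|² = 0.120328 m²;  d cosθ + r = +0.29229 m.
|ω_lever| = |0.1193·4.64·+0.29229| / 0.120328 = 1.3446 rad/s.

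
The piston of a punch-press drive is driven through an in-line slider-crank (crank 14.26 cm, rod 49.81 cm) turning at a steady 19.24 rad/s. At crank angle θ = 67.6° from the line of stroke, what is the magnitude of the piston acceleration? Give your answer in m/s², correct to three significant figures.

9.17

ω = 19.24 rad/s
x(θ) = r cosθ + √(L² − r² sin²θ); with ω constant, a = ω²·d²x/dθ².
d²x/dθ² = −r cosθ − r²(cos2θ)/√u − r⁴ sin²2θ/(4u^{3/2}),  u = L² − r² sin²θ = 0.230722 m².
Substituting r = 0.1426 m, L = 0.4981 m, θ = 67.6°: d²x/dθ² = -0.024764 m.
a = ω²·d²x/dθ² = (19.24)²·(-0.024764) = -9.1672 m/s²;  |a| = 9.1672 m/s².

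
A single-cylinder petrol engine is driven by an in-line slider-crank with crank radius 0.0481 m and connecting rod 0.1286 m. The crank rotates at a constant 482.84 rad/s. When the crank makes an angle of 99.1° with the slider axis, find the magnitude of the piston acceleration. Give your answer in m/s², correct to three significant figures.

ω = 482.8 rad/s
x(θ) = r cosθ + √(L² − r² sin²θ); with ω constant, a = ω²·d²x/dθ².
d²x/dθ² = −r cosθ − r²(cos2θ)/√u − r⁴ sin²2θ/(4u^{3/2}),  u = L² − r² sin²θ = 0.0142822 m².
Substituting r = 0.0481 m, L = 0.1286 m, θ = 99.1°: d²x/dθ² = +0.025922 m.
a = ω²·d²x/dθ² = (482.8)²·(+0.025922) = +6043.3 m/s²;  |a| = 6043.3 m/s².

6040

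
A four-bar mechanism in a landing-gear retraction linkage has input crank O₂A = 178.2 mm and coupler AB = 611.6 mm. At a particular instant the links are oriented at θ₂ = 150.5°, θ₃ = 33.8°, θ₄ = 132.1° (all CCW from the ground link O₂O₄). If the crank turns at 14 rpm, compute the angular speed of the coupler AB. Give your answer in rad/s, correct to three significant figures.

ω₂ = 1.466 rad/s (from 14 rpm).
Differentiating the loop-closure r₂e^{iθ₂}+r₃e^{iθ₃}=r₁+r₄e^{iθ₄} gives r₂ω₂e^{iθ₂}+r₃ω₃e^{iθ₃}=r₄ω₄e^{iθ₄}.
Eliminating the other unknown: ω₃ = r₂ω₂ sin(θ₄−θ₂) / [r₃ sin(θ₃−θ₄)].
Numerator sine = -0.31565; denominator sine = -0.98953.
Result = 0.1782·1.466·(-0.31565) / (0.6116·(-0.98953)) = +0.13626 rad/s; magnitude 0.13626 rad/s.

0.136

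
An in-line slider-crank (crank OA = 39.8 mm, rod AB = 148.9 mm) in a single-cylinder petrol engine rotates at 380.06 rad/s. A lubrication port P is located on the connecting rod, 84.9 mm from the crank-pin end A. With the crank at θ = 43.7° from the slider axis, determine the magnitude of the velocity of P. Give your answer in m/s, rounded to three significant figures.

12.5

ω = 380.1 rad/s.  Crank-pin speed |V_A| = rω = 15.126 m/s, perpendicular to OA.
Rod angle: sinφ = −(r/L) sinθ ⇒ φ = -10.642°; ω_rod = −rω cosθ/√(L²−r²sin²θ) = -74.73 rad/s.
V_P = V_A + ω_rod × AP, with AP = 0.0849 m along the rod.
Components: V_Px = −rω sinθ − a·ω_rod·sinφ = -11.622 m/s;  V_Py = rω cosθ + a·ω_rod·cosφ = +4.7004 m/s.
|V_P| = √(V_Px² + V_Py²) = 12.537 m/s.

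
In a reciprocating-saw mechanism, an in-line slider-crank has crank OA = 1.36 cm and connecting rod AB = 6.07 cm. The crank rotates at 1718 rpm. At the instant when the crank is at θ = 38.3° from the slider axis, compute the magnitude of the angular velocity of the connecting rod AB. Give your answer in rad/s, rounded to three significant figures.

31.9

ω = 179.9 rad/s (converted from 1718 rpm).
The rod makes angle φ with the slider axis where L sinφ = r sinθ; differentiating, L cosφ·φ̇ = r ω cosθ.
L cosφ = √(L² − r² sin²θ) = 0.060112 m.
|ω_rod| = r ω |cosθ| / √(L² − r² sin²θ) = 0.0136·179.9·0.78478/0.060112 = 31.943 rad/s.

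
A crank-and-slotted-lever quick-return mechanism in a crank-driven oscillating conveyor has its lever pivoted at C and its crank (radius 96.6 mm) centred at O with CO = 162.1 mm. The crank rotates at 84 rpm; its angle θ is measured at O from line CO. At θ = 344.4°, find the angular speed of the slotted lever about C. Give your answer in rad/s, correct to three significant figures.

3.27

ω = 8.796 rad/s (from 84 rpm).
Crank pin A relative to C: A = (d + r cosθ, r sinθ); lever angle φ = atan2(r sinθ, d + r cosθ).
Differentiating tanφ: φ̇ = rω(d cosθ + r)/(d² + r² + 2dr cosθ).
d² + r² + 2dr cosθ = |CA|² = 0.065772 m²;  d cosθ + r = +0.25273 m.
|ω_lever| = |0.0966·8.796·+0.25273| / 0.065772 = 3.2651 rad/s.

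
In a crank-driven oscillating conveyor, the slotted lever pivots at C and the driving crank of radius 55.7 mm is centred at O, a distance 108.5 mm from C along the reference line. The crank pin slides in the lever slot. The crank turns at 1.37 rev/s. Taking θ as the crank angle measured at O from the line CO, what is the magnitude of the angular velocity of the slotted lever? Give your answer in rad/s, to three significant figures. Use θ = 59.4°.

2.53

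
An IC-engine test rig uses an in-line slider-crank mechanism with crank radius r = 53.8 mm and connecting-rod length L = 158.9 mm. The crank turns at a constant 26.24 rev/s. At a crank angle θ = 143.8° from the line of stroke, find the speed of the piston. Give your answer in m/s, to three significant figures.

3.78

ω = 2π·26.2 = 164.9 rad/s
For an in-line slider-crank, x = r cosθ + √(L² − r² sin²θ), so v = −rω sinθ·[1 + r cosθ/√(L² − r² sin²θ)].
With r = 0.0538 m, L = 0.1589 m, θ = 143.8°: √(L² − r² sin²θ) = 0.15569 m.
v = −0.0538·164.9·0.59061·[1 + 0.0538·-0.80696/0.15569] = -3.7779 m/s.
|v| = 3.7779 m/s.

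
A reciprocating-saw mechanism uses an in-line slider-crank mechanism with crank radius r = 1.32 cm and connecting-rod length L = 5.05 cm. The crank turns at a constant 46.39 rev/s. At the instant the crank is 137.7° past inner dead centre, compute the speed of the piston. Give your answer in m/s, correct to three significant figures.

ω = 2π·46.4 = 291.5 rad/s
For an in-line slider-crank, x = r cosθ + √(L² − r² sin²θ), so v = −rω sinθ·[1 + r cosθ/√(L² − r² sin²θ)].
With r = 0.0132 m, L = 0.0505 m, θ = 137.7°: √(L² − r² sin²θ) = 0.049712 m.
v = −0.0132·291.5·0.67301·[1 + 0.0132·-0.73963/0.049712] = -2.0809 m/s.
|v| = 2.0809 m/s.

2.08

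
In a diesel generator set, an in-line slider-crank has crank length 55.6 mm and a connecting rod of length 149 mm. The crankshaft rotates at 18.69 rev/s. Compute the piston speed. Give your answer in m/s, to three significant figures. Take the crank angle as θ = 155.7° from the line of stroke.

ω = 2π·18.7 = 117.4 rad/s
For an in-line slider-crank, x = r cosθ + √(L² − r² sin²θ), so v = −rω sinθ·[1 + r cosθ/√(L² − r² sin²θ)].
With r = 0.0556 m, L = 0.149 m, θ = 155.7°: √(L² − r² sin²θ) = 0.14723 m.
v = −0.0556·117.4·0.41151·[1 + 0.0556·-0.91140/0.14723] = -1.7621 m/s.
|v| = 1.7621 m/s.

1.76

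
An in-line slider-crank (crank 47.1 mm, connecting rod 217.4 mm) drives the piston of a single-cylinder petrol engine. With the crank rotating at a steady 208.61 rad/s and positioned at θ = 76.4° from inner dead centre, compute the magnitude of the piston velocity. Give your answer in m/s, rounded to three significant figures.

ω = 208.6 rad/s
For an in-line slider-crank, x = r cosθ + √(L² − r² sin²θ), so v = −rω sinθ·[1 + r cosθ/√(L² − r² sin²θ)].
With r = 0.0471 m, L = 0.2174 m, θ = 76.4°: √(L² − r² sin²θ) = 0.21253 m.
v = −0.0471·208.6·0.97196·[1 + 0.0471·0.23514/0.21253] = -10.048 m/s.
|v| = 10.048 m/s.

10.0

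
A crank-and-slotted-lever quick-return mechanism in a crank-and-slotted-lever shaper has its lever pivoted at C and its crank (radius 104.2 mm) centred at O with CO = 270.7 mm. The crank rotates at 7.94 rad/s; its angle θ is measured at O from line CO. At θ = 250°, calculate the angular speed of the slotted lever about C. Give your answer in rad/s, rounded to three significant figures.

0.148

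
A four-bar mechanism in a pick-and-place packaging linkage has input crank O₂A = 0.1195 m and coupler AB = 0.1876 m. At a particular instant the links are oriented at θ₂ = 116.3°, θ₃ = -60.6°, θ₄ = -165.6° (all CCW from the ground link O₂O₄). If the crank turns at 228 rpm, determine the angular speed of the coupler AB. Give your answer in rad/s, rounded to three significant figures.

ω₂ = 23.88 rad/s (from 228 rpm).
Differentiating the loop-closure r₂e^{iθ₂}+r₃e^{iθ₃}=r₁+r₄e^{iθ₄} gives r₂ω₂e^{iθ₂}+r₃ω₃e^{iθ₃}=r₄ω₄e^{iθ₄}.
Eliminating the other unknown: ω₃ = r₂ω₂ sin(θ₄−θ₂) / [r₃ sin(θ₃−θ₄)].
Numerator sine = +0.97851; denominator sine = +0.96593.
Result = 0.1195·23.88·(+0.97851) / (0.1876·(+0.96593)) = +15.407 rad/s; magnitude 15.407 rad/s.

15.4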